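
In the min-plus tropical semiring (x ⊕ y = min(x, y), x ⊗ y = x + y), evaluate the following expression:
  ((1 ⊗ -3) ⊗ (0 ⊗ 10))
((1 ⊗ -3) ⊗ (0 ⊗ 10)) = 8

Expand innermost to outermost. Recall ⊕ takes the minimum of its arguments and ⊗ takes their sum. Working out the expression ((1 ⊗ -3) ⊗ (0 ⊗ 10)) gives 8.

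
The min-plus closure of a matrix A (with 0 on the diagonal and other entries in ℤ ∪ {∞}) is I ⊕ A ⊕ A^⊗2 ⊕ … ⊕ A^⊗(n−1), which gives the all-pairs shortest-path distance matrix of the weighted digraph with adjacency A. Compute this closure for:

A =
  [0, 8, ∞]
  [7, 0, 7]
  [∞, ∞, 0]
Closure =
  [0, 8, 15]
  [7, 0, 7]
  [∞, ∞, 0]

This is the Floyd-Warshall all-pairs shortest-path computation. For each intermediate vertex k = 0, 1, …, 2, update dist[i][j] ← min(dist[i][j], dist[i][k] + dist[k][j]). The final matrix gives, for each (i, j), the minimum total weight of any directed path from i to j (possibly empty when i = j).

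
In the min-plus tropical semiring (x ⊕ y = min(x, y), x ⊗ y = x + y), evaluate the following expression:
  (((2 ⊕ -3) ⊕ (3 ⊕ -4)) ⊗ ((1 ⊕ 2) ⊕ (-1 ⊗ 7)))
(((2 ⊕ -3) ⊕ (3 ⊕ -4)) ⊗ ((1 ⊕ 2) ⊕ (-1 ⊗ 7))) = -3

Expand innermost to outermost. Recall ⊕ takes the minimum of its arguments and ⊗ takes their sum. Working out the expression (((2 ⊕ -3) ⊕ (3 ⊕ -4)) ⊗ ((1 ⊕ 2) ⊕ (-1 ⊗ 7))) gives -3.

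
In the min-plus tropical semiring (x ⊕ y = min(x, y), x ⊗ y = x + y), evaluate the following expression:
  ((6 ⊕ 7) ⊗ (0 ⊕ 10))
((6 ⊕ 7) ⊗ (0 ⊕ 10)) = 6

Expand innermost to outermost. Recall ⊕ takes the minimum of its arguments and ⊗ takes their sum. Working out the expression ((6 ⊕ 7) ⊗ (0 ⊕ 10)) gives 6.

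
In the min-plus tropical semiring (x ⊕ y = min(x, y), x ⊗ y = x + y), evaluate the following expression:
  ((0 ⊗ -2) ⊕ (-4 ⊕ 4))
((0 ⊗ -2) ⊕ (-4 ⊕ 4)) = -4

Expand innermost to outermost. Recall ⊕ takes the minimum of its arguments and ⊗ takes their sum. Working out the expression ((0 ⊗ -2) ⊕ (-4 ⊕ 4)) gives -4.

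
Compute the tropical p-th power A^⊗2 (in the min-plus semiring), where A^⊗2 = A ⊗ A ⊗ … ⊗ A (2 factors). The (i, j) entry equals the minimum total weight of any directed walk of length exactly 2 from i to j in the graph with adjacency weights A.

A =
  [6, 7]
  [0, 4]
A^⊗2 =
  [7, 11]
  [4, 7]

Each entry (A^⊗2)_ij equals the minimum over all length-2 walks i = v_0 → v_1 → … → v_2 = j of Σ_t A[v_t][v_{t+1}]. For example, for (i, j) = (0, 1) we minimise over 2 possible intermediate vertex sequences; the minimum is 11, attained along the walk 0 → 1 → 1.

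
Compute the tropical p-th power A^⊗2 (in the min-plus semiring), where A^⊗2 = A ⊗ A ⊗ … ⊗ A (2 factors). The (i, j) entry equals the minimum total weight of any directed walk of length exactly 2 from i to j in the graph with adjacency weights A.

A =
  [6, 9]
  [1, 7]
A^⊗2 =
  [10, 15]
  [7, 10]

Each entry (A^⊗2)_ij equals the minimum over all length-2 walks i = v_0 → v_1 → … → v_2 = j of Σ_t A[v_t][v_{t+1}]. For example, for (i, j) = (0, 1) we minimise over 2 possible intermediate vertex sequences; the minimum is 15, attained along the walk 0 → 0 → 1.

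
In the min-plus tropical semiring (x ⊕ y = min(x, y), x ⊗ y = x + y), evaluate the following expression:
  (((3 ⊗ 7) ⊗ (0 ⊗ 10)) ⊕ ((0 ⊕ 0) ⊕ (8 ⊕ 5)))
(((3 ⊗ 7) ⊗ (0 ⊗ 10)) ⊕ ((0 ⊕ 0) ⊕ (8 ⊕ 5))) = 0

Expand innermost to outermost. Recall ⊕ takes the minimum of its arguments and ⊗ takes their sum. Working out the expression (((3 ⊗ 7) ⊗ (0 ⊗ 10)) ⊕ ((0 ⊕ 0) ⊕ (8 ⊕ 5))) gives 0.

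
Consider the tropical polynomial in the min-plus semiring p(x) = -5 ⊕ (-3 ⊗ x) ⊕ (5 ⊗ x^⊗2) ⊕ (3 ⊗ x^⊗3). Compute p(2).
p(2) = -5

A tropical monomial a ⊗ x^⊗i evaluates to a + i · x. Evaluating each term at x = 2:
  Term 0 contributes -5 + 0 · 2 = -5
  Term 1 contributes -3 + 1 · 2 = -1
  Term 2 contributes 5 + 2 · 2 = 9
  Term 3 contributes 3 + 3 · 2 = 9
p(2) = ⊕ of these = min[-5, -1, 9, 9] = -5.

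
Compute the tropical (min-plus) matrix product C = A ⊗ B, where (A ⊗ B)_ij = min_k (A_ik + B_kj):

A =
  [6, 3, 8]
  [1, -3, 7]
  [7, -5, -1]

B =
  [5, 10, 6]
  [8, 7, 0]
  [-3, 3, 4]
A ⊗ B =
  [5, 10, 3]
  [4, 4, -3]
  [-4, 2, -5]

Apply the min-plus product entry-by-entry:
  C[0][0] = min over k of (A[0][0] + B[0][0] = 6 + 5 = 11, A[0][1] + B[1][0] = 3 + 8 = 11, A[0][2] + B[2][0] = 8 + -3 = 5) = 5 (attained at k = 2)
  C[0][1] = min over k of (A[0][0] + B[0][1] = 6 + 10 = 16, A[0][1] + B[1][1] = 3 + 7 = 10, A[0][2] + B[2][1] = 8 + 3 = 11) = 10 (attained at k = 1)
  C[0][2] = min over k of (A[0][0] + B[0][2] = 6 + 6 = 12, A[0][1] + B[1][2] = 3 + 0 = 3, A[0][2] + B[2][2] = 8 + 4 = 12) = 3 (attained at k = 1)
  C[1][0] = min over k of (A[1][0] + B[0][0] = 1 + 5 = 6, A[1][1] + B[1][0] = -3 + 8 = 5, A[1][2] + B[2][0] = 7 + -3 = 4) = 4 (attained at k = 2)
  C[1][1] = min over k of (A[1][0] + B[0][1] = 1 + 10 = 11, A[1][1] + B[1][1] = -3 + 7 = 4, A[1][2] + B[2][1] = 7 + 3 = 10) = 4 (attained at k = 1)
  C[1][2] = min over k of (A[1][0] + B[0][2] = 1 + 6 = 7, A[1][1] + B[1][2] = -3 + 0 = -3, A[1][2] + B[2][2] = 7 + 4 = 11) = -3 (attained at k = 1)
  C[2][0] = min over k of (A[2][0] + B[0][0] = 7 + 5 = 12, A[2][1] + B[1][0] = -5 + 8 = 3, A[2][2] + B[2][0] = -1 + -3 = -4) = -4 (attained at k = 2)
  C[2][1] = min over k of (A[2][0] + B[0][1] = 7 + 10 = 17, A[2][1] + B[1][1] = -5 + 7 = 2, A[2][2] + B[2][1] = -1 + 3 = 2) = 2 (attained at k = 1)
  C[2][2] = min over k of (A[2][0] + B[0][2] = 7 + 6 = 13, A[2][1] + B[1][2] = -5 + 0 = -5, A[2][2] + B[2][2] = -1 + 4 = 3) = -5 (attained at k = 1)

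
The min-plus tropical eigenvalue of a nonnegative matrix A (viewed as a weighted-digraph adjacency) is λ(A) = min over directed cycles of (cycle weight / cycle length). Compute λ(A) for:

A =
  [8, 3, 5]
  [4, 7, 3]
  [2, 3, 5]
λ(A) = 8/3

Enumerate directed cycles and compute their means (weight / length). Sample:
  cycle 0 → 0: weight = 8, length = 1, mean = 8/1 ≈ 8.000
  cycle 1 → 1: weight = 7, length = 1, mean = 7/1 ≈ 7.000
  cycle 2 → 2: weight = 5, length = 1, mean = 5/1 ≈ 5.000
  cycle 0 → 1 → 0: weight = 7, length = 2, mean = 7/2 ≈ 3.500
  cycle 0 → 2 → 0: weight = 7, length = 2, mean = 7/2 ≈ 3.500
  cycle 1 → 0 → 1: weight = 7, length = 2, mean = 7/2 ≈ 3.500
Minimum mean = 2.667, attained e.g. along the cycle 0 → 1 → 2 → 0 with weight 8 and length 3. So λ(A) = 8/3 = 8/3.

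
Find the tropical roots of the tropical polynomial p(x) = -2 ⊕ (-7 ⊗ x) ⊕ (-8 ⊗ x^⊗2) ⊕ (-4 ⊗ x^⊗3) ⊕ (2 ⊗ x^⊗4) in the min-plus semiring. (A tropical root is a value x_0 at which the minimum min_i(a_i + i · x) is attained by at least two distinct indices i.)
Roots: {-6, -4, 1, 5}

Each tropical root is a break point of the lower envelope of the lines y = a_i + i · x (there are 5 lines, with slopes 0, 1, ..., 4). Only the lines that attain the minimum somewhere contribute to roots; other lines are dominated. Here the surviving (envelope) indices are i = 4, i = 3, i = 2, i = 1, i = 0.
Intersections between consecutive envelope lines give the roots: for adjacent envelope indices i < j the intersection is x = (a_i − a_j) / (j − i). Reading off the sorted break points: {-6, -4, 1, 5}.
Verification: at each break x_0, at least two indices attain the minimum of min_i(a_i + i · x_0).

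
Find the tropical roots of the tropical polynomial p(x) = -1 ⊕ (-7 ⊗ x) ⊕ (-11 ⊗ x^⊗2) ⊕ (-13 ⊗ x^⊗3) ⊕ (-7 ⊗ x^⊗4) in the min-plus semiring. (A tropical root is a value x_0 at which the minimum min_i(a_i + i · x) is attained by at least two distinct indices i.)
Roots: {-6, 2, 4, 6}

Each tropical root is a break point of the lower envelope of the lines y = a_i + i · x (there are 5 lines, with slopes 0, 1, ..., 4). Only the lines that attain the minimum somewhere contribute to roots; other lines are dominated. Here the surviving (envelope) indices are i = 4, i = 3, i = 2, i = 1, i = 0.
Intersections between consecutive envelope lines give the roots: for adjacent envelope indices i < j the intersection is x = (a_i − a_j) / (j − i). Reading off the sorted break points: {-6, 2, 4, 6}.
Verification: at each break x_0, at least two indices attain the minimum of min_i(a_i + i · x_0).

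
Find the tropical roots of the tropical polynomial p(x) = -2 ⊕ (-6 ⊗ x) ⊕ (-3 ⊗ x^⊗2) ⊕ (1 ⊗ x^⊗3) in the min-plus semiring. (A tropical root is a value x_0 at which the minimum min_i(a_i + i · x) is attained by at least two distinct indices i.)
Roots: {-4, -3, 4}

Each tropical root is a break point of the lower envelope of the lines y = a_i + i · x (there are 4 lines, with slopes 0, 1, ..., 3). Only the lines that attain the minimum somewhere contribute to roots; other lines are dominated. Here the surviving (envelope) indices are i = 3, i = 2, i = 1, i = 0.
Intersections between consecutive envelope lines give the roots: for adjacent envelope indices i < j the intersection is x = (a_i − a_j) / (j − i). Reading off the sorted break points: {-4, -3, 4}.
Verification: at each break x_0, at least two indices attain the minimum of min_i(a_i + i · x_0).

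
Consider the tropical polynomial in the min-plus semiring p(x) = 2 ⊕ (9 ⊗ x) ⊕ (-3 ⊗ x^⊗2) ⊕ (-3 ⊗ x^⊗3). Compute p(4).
p(4) = 2

A tropical monomial a ⊗ x^⊗i evaluates to a + i · x. Evaluating each term at x = 4:
  Term 0 contributes 2 + 0 · 4 = 2
  Term 1 contributes 9 + 1 · 4 = 13
  Term 2 contributes -3 + 2 · 4 = 5
  Term 3 contributes -3 + 3 · 4 = 9
p(4) = ⊕ of these = min[2, 13, 5, 9] = 2.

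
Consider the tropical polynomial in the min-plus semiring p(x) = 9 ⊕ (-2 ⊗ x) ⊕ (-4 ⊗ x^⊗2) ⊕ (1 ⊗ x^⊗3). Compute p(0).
p(0) = -4

A tropical monomial a ⊗ x^⊗i evaluates to a + i · x. Evaluating each term at x = 0:
  Term 0 contributes 9 + 0 · 0 = 9
  Term 1 contributes -2 + 1 · 0 = -2
  Term 2 contributes -4 + 2 · 0 = -4
  Term 3 contributes 1 + 3 · 0 = 1
p(0) = ⊕ of these = min[9, -2, -4, 1] = -4.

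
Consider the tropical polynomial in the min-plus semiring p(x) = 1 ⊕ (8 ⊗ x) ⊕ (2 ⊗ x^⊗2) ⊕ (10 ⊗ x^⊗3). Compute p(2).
p(2) = 1

A tropical monomial a ⊗ x^⊗i evaluates to a + i · x. Evaluating each term at x = 2:
  Term 0 contributes 1 + 0 · 2 = 1
  Term 1 contributes 8 + 1 · 2 = 10
  Term 2 contributes 2 + 2 · 2 = 6
  Term 3 contributes 10 + 3 · 2 = 16
p(2) = ⊕ of these = min[1, 10, 6, 16] = 1.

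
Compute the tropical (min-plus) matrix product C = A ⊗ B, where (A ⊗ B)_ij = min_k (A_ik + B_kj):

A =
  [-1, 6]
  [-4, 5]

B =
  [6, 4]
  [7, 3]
A ⊗ B =
  [5, 3]
  [2, 0]

Apply the min-plus product entry-by-entry:
  C[0][0] = min over k of (A[0][0] + B[0][0] = -1 + 6 = 5, A[0][1] + B[1][0] = 6 + 7 = 13) = 5 (attained at k = 0)
  C[0][1] = min over k of (A[0][0] + B[0][1] = -1 + 4 = 3, A[0][1] + B[1][1] = 6 + 3 = 9) = 3 (attained at k = 0)
  C[1][0] = min over k of (A[1][0] + B[0][0] = -4 + 6 = 2, A[1][1] + B[1][0] = 5 + 7 = 12) = 2 (attained at k = 0)
  C[1][1] = min over k of (A[1][0] + B[0][1] = -4 + 4 = 0, A[1][1] + B[1][1] = 5 + 3 = 8) = 0 (attained at k = 0)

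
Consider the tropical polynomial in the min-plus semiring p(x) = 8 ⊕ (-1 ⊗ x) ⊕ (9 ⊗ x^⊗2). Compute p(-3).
p(-3) = -4

A tropical monomial a ⊗ x^⊗i evaluates to a + i · x. Evaluating each term at x = -3:
  Term 0 contributes 8 + 0 · -3 = 8
  Term 1 contributes -1 + 1 · -3 = -4
  Term 2 contributes 9 + 2 · -3 = 3
p(-3) = ⊕ of these = min[8, -4, 3] = -4.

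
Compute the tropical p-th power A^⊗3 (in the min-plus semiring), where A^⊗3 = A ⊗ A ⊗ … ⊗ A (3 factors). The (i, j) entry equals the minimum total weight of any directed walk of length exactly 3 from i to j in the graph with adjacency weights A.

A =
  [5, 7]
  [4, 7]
A^⊗3 =
  [15, 17]
  [14, 16]

Each entry (A^⊗3)_ij equals the minimum over all length-3 walks i = v_0 → v_1 → … → v_3 = j of Σ_t A[v_t][v_{t+1}]. For example, for (i, j) = (0, 1) we minimise over 4 possible intermediate vertex sequences; the minimum is 17, attained along the walk 0 → 0 → 0 → 1.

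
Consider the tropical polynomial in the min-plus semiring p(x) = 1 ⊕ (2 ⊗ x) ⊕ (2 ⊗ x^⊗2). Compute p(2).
p(2) = 1

A tropical monomial a ⊗ x^⊗i evaluates to a + i · x. Evaluating each term at x = 2:
  Term 0 contributes 1 + 0 · 2 = 1
  Term 1 contributes 2 + 1 · 2 = 4
  Term 2 contributes 2 + 2 · 2 = 6
p(2) = ⊕ of these = min[1, 4, 6] = 1.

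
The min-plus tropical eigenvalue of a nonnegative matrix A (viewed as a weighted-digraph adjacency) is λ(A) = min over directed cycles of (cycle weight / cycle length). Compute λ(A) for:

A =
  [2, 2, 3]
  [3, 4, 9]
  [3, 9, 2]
λ(A) = 2

Enumerate directed cycles and compute their means (weight / length). Sample:
  cycle 0 → 0: weight = 2, length = 1, mean = 2/1 ≈ 2.000
  cycle 1 → 1: weight = 4, length = 1, mean = 4/1 ≈ 4.000
  cycle 2 → 2: weight = 2, length = 1, mean = 2/1 ≈ 2.000
  cycle 0 → 1 → 0: weight = 5, length = 2, mean = 5/2 ≈ 2.500
  cycle 0 → 2 → 0: weight = 6, length = 2, mean = 6/2 ≈ 3.000
  cycle 1 → 0 → 1: weight = 5, length = 2, mean = 5/2 ≈ 2.500
Minimum mean = 2.000, attained e.g. along the cycle 0 → 0 with weight 2 and length 1. So λ(A) = 2/1 = 2.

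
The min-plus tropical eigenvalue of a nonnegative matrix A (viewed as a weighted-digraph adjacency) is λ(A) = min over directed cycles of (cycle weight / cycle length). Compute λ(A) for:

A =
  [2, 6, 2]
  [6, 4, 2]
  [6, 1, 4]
λ(A) = 3/2

Enumerate directed cycles and compute their means (weight / length). Sample:
  cycle 0 → 0: weight = 2, length = 1, mean = 2/1 ≈ 2.000
  cycle 1 → 1: weight = 4, length = 1, mean = 4/1 ≈ 4.000
  cycle 2 → 2: weight = 4, length = 1, mean = 4/1 ≈ 4.000
  cycle 0 → 1 → 0: weight = 12, length = 2, mean = 12/2 ≈ 6.000
  cycle 0 → 2 → 0: weight = 8, length = 2, mean = 8/2 ≈ 4.000
  cycle 1 → 0 → 1: weight = 12, length = 2, mean = 12/2 ≈ 6.000
Minimum mean = 1.500, attained e.g. along the cycle 1 → 2 → 1 with weight 3 and length 2. So λ(A) = 3/2 = 3/2.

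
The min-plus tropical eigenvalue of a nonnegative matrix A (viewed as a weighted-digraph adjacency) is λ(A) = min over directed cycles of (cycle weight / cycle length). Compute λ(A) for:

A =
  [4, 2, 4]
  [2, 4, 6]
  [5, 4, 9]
λ(A) = 2

Enumerate directed cycles and compute their means (weight / length). Sample:
  cycle 0 → 0: weight = 4, length = 1, mean = 4/1 ≈ 4.000
  cycle 1 → 1: weight = 4, length = 1, mean = 4/1 ≈ 4.000
  cycle 2 → 2: weight = 9, length = 1, mean = 9/1 ≈ 9.000
  cycle 0 → 1 → 0: weight = 4, length = 2, mean = 4/2 ≈ 2.000
  cycle 0 → 2 → 0: weight = 9, length = 2, mean = 9/2 ≈ 4.500
  cycle 1 → 0 → 1: weight = 4, length = 2, mean = 4/2 ≈ 2.000
Minimum mean = 2.000, attained e.g. along the cycle 0 → 1 → 0 with weight 4 and length 2. So λ(A) = 4/2 = 2.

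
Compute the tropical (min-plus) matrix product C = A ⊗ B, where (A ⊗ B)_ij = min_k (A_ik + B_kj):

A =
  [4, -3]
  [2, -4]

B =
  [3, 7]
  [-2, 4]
A ⊗ B =
  [-5, 1]
  [-6, 0]

Apply the min-plus product entry-by-entry:
  C[0][0] = min over k of (A[0][0] + B[0][0] = 4 + 3 = 7, A[0][1] + B[1][0] = -3 + -2 = -5) = -5 (attained at k = 1)
  C[0][1] = min over k of (A[0][0] + B[0][1] = 4 + 7 = 11, A[0][1] + B[1][1] = -3 + 4 = 1) = 1 (attained at k = 1)
  C[1][0] = min over k of (A[1][0] + B[0][0] = 2 + 3 = 5, A[1][1] + B[1][0] = -4 + -2 = -6) = -6 (attained at k = 1)
  C[1][1] = min over k of (A[1][0] + B[0][1] = 2 + 7 = 9, A[1][1] + B[1][1] = -4 + 4 = 0) = 0 (attained at k = 1)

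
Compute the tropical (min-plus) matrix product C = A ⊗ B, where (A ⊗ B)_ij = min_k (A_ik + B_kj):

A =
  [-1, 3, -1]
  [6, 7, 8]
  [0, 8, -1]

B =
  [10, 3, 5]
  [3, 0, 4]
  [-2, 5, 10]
A ⊗ B =
  [-3, 2, 4]
  [6, 7, 11]
  [-3, 3, 5]

Apply the min-plus product entry-by-entry:
  C[0][0] = min over k of (A[0][0] + B[0][0] = -1 + 10 = 9, A[0][1] + B[1][0] = 3 + 3 = 6, A[0][2] + B[2][0] = -1 + -2 = -3) = -3 (attained at k = 2)
  C[0][1] = min over k of (A[0][0] + B[0][1] = -1 + 3 = 2, A[0][1] + B[1][1] = 3 + 0 = 3, A[0][2] + B[2][1] = -1 + 5 = 4) = 2 (attained at k = 0)
  C[0][2] = min over k of (A[0][0] + B[0][2] = -1 + 5 = 4, A[0][1] + B[1][2] = 3 + 4 = 7, A[0][2] + B[2][2] = -1 + 10 = 9) = 4 (attained at k = 0)
  C[1][0] = min over k of (A[1][0] + B[0][0] = 6 + 10 = 16, A[1][1] + B[1][0] = 7 + 3 = 10, A[1][2] + B[2][0] = 8 + -2 = 6) = 6 (attained at k = 2)
  C[1][1] = min over k of (A[1][0] + B[0][1] = 6 + 3 = 9, A[1][1] + B[1][1] = 7 + 0 = 7, A[1][2] + B[2][1] = 8 + 5 = 13) = 7 (attained at k = 1)
  C[1][2] = min over k of (A[1][0] + B[0][2] = 6 + 5 = 11, A[1][1] + B[1][2] = 7 + 4 = 11, A[1][2] + B[2][2] = 8 + 10 = 18) = 11 (attained at k = 0)
  C[2][0] = min over k of (A[2][0] + B[0][0] = 0 + 10 = 10, A[2][1] + B[1][0] = 8 + 3 = 11, A[2][2] + B[2][0] = -1 + -2 = -3) = -3 (attained at k = 2)
  C[2][1] = min over k of (A[2][0] + B[0][1] = 0 + 3 = 3, A[2][1] + B[1][1] = 8 + 0 = 8, A[2][2] + B[2][1] = -1 + 5 = 4) = 3 (attained at k = 0)
  C[2][2] = min over k of (A[2][0] + B[0][2] = 0 + 5 = 5, A[2][1] + B[1][2] = 8 + 4 = 12, A[2][2] + B[2][2] = -1 + 10 = 9) = 5 (attained at k = 0)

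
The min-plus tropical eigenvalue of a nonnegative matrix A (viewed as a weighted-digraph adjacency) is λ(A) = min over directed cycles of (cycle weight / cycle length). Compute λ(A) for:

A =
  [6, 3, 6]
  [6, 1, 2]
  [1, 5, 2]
λ(A) = 1

Enumerate directed cycles and compute their means (weight / length). Sample:
  cycle 0 → 0: weight = 6, length = 1, mean = 6/1 ≈ 6.000
  cycle 1 → 1: weight = 1, length = 1, mean = 1/1 ≈ 1.000
  cycle 2 → 2: weight = 2, length = 1, mean = 2/1 ≈ 2.000
  cycle 0 → 1 → 0: weight = 9, length = 2, mean = 9/2 ≈ 4.500
  cycle 0 → 2 → 0: weight = 7, length = 2, mean = 7/2 ≈ 3.500
  cycle 1 → 0 → 1: weight = 9, length = 2, mean = 9/2 ≈ 4.500
Minimum mean = 1.000, attained e.g. along the cycle 1 → 1 with weight 1 and length 1. So λ(A) = 1/1 = 1.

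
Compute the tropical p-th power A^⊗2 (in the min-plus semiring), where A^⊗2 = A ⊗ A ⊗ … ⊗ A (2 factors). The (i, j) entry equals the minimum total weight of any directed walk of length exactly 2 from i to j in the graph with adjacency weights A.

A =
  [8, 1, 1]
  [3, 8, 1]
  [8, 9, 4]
A^⊗2 =
  [4, 9, 2]
  [9, 4, 4]
  [12, 9, 8]

Each entry (A^⊗2)_ij equals the minimum over all length-2 walks i = v_0 → v_1 → … → v_2 = j of Σ_t A[v_t][v_{t+1}]. For example, for (i, j) = (0, 2) we minimise over 3 possible intermediate vertex sequences; the minimum is 2, attained along the walk 0 → 1 → 2.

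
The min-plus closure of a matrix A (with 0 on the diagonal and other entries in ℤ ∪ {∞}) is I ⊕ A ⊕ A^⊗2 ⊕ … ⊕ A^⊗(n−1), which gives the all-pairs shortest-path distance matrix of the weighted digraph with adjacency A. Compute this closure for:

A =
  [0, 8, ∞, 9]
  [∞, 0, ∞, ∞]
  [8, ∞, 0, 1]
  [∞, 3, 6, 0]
Closure =
  [0, 8, 15, 9]
  [∞, 0, ∞, ∞]
  [8, 4, 0, 1]
  [14, 3, 6, 0]

This is the Floyd-Warshall all-pairs shortest-path computation. For each intermediate vertex k = 0, 1, …, 3, update dist[i][j] ← min(dist[i][j], dist[i][k] + dist[k][j]). The final matrix gives, for each (i, j), the minimum total weight of any directed path from i to j (possibly empty when i = j).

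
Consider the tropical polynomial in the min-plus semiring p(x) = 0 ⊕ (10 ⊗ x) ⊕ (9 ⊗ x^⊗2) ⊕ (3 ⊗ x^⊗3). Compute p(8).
p(8) = 0

A tropical monomial a ⊗ x^⊗i evaluates to a + i · x. Evaluating each term at x = 8:
  Term 0 contributes 0 + 0 · 8 = 0
  Term 1 contributes 10 + 1 · 8 = 18
  Term 2 contributes 9 + 2 · 8 = 25
  Term 3 contributes 3 + 3 · 8 = 27
p(8) = ⊕ of these = min[0, 18, 25, 27] = 0.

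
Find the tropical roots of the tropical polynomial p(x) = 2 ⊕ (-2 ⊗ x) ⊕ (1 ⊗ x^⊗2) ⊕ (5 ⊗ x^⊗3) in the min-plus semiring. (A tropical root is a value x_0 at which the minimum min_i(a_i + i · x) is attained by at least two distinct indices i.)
Roots: {-4, -3, 4}

Each tropical root is a break point of the lower envelope of the lines y = a_i + i · x (there are 4 lines, with slopes 0, 1, ..., 3). Only the lines that attain the minimum somewhere contribute to roots; other lines are dominated. Here the surviving (envelope) indices are i = 3, i = 2, i = 1, i = 0.
Intersections between consecutive envelope lines give the roots: for adjacent envelope indices i < j the intersection is x = (a_i − a_j) / (j − i). Reading off the sorted break points: {-4, -3, 4}.
Verification: at each break x_0, at least two indices attain the minimum of min_i(a_i + i · x_0).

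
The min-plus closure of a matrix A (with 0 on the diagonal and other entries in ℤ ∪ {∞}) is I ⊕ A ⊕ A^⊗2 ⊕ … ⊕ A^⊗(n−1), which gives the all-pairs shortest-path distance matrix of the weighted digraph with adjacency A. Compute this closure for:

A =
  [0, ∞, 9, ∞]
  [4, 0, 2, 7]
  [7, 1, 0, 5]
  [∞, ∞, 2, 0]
Closure =
  [0, 10, 9, 14]
  [4, 0, 2, 7]
  [5, 1, 0, 5]
  [7, 3, 2, 0]

This is the Floyd-Warshall all-pairs shortest-path computation. For each intermediate vertex k = 0, 1, …, 3, update dist[i][j] ← min(dist[i][j], dist[i][k] + dist[k][j]). The final matrix gives, for each (i, j), the minimum total weight of any directed path from i to j (possibly empty when i = j).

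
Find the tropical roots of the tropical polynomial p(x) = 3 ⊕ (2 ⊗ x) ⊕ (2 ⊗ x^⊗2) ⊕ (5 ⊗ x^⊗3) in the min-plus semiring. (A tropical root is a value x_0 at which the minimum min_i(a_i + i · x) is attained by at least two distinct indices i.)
Roots: {-3, 0, 1}

Each tropical root is a break point of the lower envelope of the lines y = a_i + i · x (there are 4 lines, with slopes 0, 1, ..., 3). Only the lines that attain the minimum somewhere contribute to roots; other lines are dominated. Here the surviving (envelope) indices are i = 3, i = 2, i = 1, i = 0.
Intersections between consecutive envelope lines give the roots: for adjacent envelope indices i < j the intersection is x = (a_i − a_j) / (j − i). Reading off the sorted break points: {-3, 0, 1}.
Verification: at each break x_0, at least two indices attain the minimum of min_i(a_i + i · x_0).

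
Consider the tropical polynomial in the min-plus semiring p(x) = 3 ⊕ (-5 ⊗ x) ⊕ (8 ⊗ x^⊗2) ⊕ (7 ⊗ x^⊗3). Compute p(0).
p(0) = -5

A tropical monomial a ⊗ x^⊗i evaluates to a + i · x. Evaluating each term at x = 0:
  Term 0 contributes 3 + 0 · 0 = 3
  Term 1 contributes -5 + 1 · 0 = -5
  Term 2 contributes 8 + 2 · 0 = 8
  Term 3 contributes 7 + 3 · 0 = 7
p(0) = ⊕ of these = min[3, -5, 8, 7] = -5.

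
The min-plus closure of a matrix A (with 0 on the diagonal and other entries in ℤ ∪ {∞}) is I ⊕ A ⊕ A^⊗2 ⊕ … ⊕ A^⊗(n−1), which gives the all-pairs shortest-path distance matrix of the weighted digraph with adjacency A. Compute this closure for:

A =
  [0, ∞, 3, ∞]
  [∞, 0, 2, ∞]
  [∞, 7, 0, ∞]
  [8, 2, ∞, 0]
Closure =
  [0, 10, 3, ∞]
  [∞, 0, 2, ∞]
  [∞, 7, 0, ∞]
  [8, 2, 4, 0]

This is the Floyd-Warshall all-pairs shortest-path computation. For each intermediate vertex k = 0, 1, …, 3, update dist[i][j] ← min(dist[i][j], dist[i][k] + dist[k][j]). The final matrix gives, for each (i, j), the minimum total weight of any directed path from i to j (possibly empty when i = j).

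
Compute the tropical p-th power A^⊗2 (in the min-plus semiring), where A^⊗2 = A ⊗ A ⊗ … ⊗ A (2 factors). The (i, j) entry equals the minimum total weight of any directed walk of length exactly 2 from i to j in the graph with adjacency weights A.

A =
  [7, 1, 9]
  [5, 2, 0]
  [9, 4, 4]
A^⊗2 =
  [6, 3, 1]
  [7, 4, 2]
  [9, 6, 4]

Each entry (A^⊗2)_ij equals the minimum over all length-2 walks i = v_0 → v_1 → … → v_2 = j of Σ_t A[v_t][v_{t+1}]. For example, for (i, j) = (0, 2) we minimise over 3 possible intermediate vertex sequences; the minimum is 1, attained along the walk 0 → 1 → 2.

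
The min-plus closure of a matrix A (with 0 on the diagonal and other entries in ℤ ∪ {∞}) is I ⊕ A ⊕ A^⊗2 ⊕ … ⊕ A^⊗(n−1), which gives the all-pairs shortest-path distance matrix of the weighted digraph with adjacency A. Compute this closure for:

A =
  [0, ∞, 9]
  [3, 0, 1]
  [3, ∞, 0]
Closure =
  [0, ∞, 9]
  [3, 0, 1]
  [3, ∞, 0]

This is the Floyd-Warshall all-pairs shortest-path computation. For each intermediate vertex k = 0, 1, …, 2, update dist[i][j] ← min(dist[i][j], dist[i][k] + dist[k][j]). The final matrix gives, for each (i, j), the minimum total weight of any directed path from i to j (possibly empty when i = j).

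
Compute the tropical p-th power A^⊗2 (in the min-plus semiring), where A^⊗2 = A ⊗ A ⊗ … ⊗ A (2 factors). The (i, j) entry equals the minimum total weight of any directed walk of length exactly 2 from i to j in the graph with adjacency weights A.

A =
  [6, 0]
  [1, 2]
A^⊗2 =
  [1, 2]
  [3, 1]

Each entry (A^⊗2)_ij equals the minimum over all length-2 walks i = v_0 → v_1 → … → v_2 = j of Σ_t A[v_t][v_{t+1}]. For example, for (i, j) = (0, 1) we minimise over 2 possible intermediate vertex sequences; the minimum is 2, attained along the walk 0 → 1 → 1.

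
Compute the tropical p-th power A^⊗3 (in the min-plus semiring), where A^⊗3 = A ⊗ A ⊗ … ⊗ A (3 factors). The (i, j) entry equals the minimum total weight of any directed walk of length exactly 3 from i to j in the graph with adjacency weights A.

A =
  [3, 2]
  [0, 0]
A^⊗3 =
  [2, 2]
  [0, 0]

Each entry (A^⊗3)_ij equals the minimum over all length-3 walks i = v_0 → v_1 → … → v_3 = j of Σ_t A[v_t][v_{t+1}]. For example, for (i, j) = (0, 1) we minimise over 4 possible intermediate vertex sequences; the minimum is 2, attained along the walk 0 → 1 → 1 → 1.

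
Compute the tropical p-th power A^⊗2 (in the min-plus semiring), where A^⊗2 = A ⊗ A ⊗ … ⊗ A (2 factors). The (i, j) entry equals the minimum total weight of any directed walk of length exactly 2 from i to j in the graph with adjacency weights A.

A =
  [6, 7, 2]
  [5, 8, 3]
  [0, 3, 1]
A^⊗2 =
  [2, 5, 3]
  [3, 6, 4]
  [1, 4, 2]

Each entry (A^⊗2)_ij equals the minimum over all length-2 walks i = v_0 → v_1 → … → v_2 = j of Σ_t A[v_t][v_{t+1}]. For example, for (i, j) = (0, 2) we minimise over 3 possible intermediate vertex sequences; the minimum is 3, attained along the walk 0 → 2 → 2.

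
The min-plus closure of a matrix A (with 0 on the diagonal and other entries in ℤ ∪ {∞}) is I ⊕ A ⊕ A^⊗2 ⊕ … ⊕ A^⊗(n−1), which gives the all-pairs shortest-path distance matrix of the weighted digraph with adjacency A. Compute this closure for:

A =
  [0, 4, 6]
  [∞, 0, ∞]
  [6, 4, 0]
Closure =
  [0, 4, 6]
  [∞, 0, ∞]
  [6, 4, 0]

This is the Floyd-Warshall all-pairs shortest-path computation. For each intermediate vertex k = 0, 1, …, 2, update dist[i][j] ← min(dist[i][j], dist[i][k] + dist[k][j]). The final matrix gives, for each (i, j), the minimum total weight of any directed path from i to j (possibly empty when i = j).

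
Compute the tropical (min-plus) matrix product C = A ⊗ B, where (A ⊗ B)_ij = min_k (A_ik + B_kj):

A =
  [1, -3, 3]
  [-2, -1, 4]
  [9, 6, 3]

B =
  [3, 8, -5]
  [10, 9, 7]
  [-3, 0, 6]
A ⊗ B =
  [0, 3, -4]
  [1, 4, -7]
  [0, 3, 4]

Apply the min-plus product entry-by-entry:
  C[0][0] = min over k of (A[0][0] + B[0][0] = 1 + 3 = 4, A[0][1] + B[1][0] = -3 + 10 = 7, A[0][2] + B[2][0] = 3 + -3 = 0) = 0 (attained at k = 2)
  C[0][1] = min over k of (A[0][0] + B[0][1] = 1 + 8 = 9, A[0][1] + B[1][1] = -3 + 9 = 6, A[0][2] + B[2][1] = 3 + 0 = 3) = 3 (attained at k = 2)
  C[0][2] = min over k of (A[0][0] + B[0][2] = 1 + -5 = -4, A[0][1] + B[1][2] = -3 + 7 = 4, A[0][2] + B[2][2] = 3 + 6 = 9) = -4 (attained at k = 0)
  C[1][0] = min over k of (A[1][0] + B[0][0] = -2 + 3 = 1, A[1][1] + B[1][0] = -1 + 10 = 9, A[1][2] + B[2][0] = 4 + -3 = 1) = 1 (attained at k = 0)
  C[1][1] = min over k of (A[1][0] + B[0][1] = -2 + 8 = 6, A[1][1] + B[1][1] = -1 + 9 = 8, A[1][2] + B[2][1] = 4 + 0 = 4) = 4 (attained at k = 2)
  C[1][2] = min over k of (A[1][0] + B[0][2] = -2 + -5 = -7, A[1][1] + B[1][2] = -1 + 7 = 6, A[1][2] + B[2][2] = 4 + 6 = 10) = -7 (attained at k = 0)
  C[2][0] = min over k of (A[2][0] + B[0][0] = 9 + 3 = 12, A[2][1] + B[1][0] = 6 + 10 = 16, A[2][2] + B[2][0] = 3 + -3 = 0) = 0 (attained at k = 2)
  C[2][1] = min over k of (A[2][0] + B[0][1] = 9 + 8 = 17, A[2][1] + B[1][1] = 6 + 9 = 15, A[2][2] + B[2][1] = 3 + 0 = 3) = 3 (attained at k = 2)
  C[2][2] = min over k of (A[2][0] + B[0][2] = 9 + -5 = 4, A[2][1] + B[1][2] = 6 + 7 = 13, A[2][2] + B[2][2] = 3 + 6 = 9) = 4 (attained at k = 0)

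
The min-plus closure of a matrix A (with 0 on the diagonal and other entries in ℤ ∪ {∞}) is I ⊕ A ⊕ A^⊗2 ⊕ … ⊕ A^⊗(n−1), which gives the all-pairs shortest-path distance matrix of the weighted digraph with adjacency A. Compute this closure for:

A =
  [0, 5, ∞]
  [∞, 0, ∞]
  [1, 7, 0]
Closure =
  [0, 5, ∞]
  [∞, 0, ∞]
  [1, 6, 0]

This is the Floyd-Warshall all-pairs shortest-path computation. For each intermediate vertex k = 0, 1, …, 2, update dist[i][j] ← min(dist[i][j], dist[i][k] + dist[k][j]). The final matrix gives, for each (i, j), the minimum total weight of any directed path from i to j (possibly empty when i = j).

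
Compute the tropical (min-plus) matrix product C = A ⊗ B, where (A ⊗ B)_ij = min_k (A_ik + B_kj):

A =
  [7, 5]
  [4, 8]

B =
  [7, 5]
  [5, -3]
A ⊗ B =
  [10, 2]
  [11, 5]

Apply the min-plus product entry-by-entry:
  C[0][0] = min over k of (A[0][0] + B[0][0] = 7 + 7 = 14, A[0][1] + B[1][0] = 5 + 5 = 10) = 10 (attained at k = 1)
  C[0][1] = min over k of (A[0][0] + B[0][1] = 7 + 5 = 12, A[0][1] + B[1][1] = 5 + -3 = 2) = 2 (attained at k = 1)
  C[1][0] = min over k of (A[1][0] + B[0][0] = 4 + 7 = 11, A[1][1] + B[1][0] = 8 + 5 = 13) = 11 (attained at k = 0)
  C[1][1] = min over k of (A[1][0] + B[0][1] = 4 + 5 = 9, A[1][1] + B[1][1] = 8 + -3 = 5) = 5 (attained at k = 1)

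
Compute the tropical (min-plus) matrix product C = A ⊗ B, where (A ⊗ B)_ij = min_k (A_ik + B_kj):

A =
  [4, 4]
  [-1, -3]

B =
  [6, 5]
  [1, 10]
A ⊗ B =
  [5, 9]
  [-2, 4]

Apply the min-plus product entry-by-entry:
  C[0][0] = min over k of (A[0][0] + B[0][0] = 4 + 6 = 10, A[0][1] + B[1][0] = 4 + 1 = 5) = 5 (attained at k = 1)
  C[0][1] = min over k of (A[0][0] + B[0][1] = 4 + 5 = 9, A[0][1] + B[1][1] = 4 + 10 = 14) = 9 (attained at k = 0)
  C[1][0] = min over k of (A[1][0] + B[0][0] = -1 + 6 = 5, A[1][1] + B[1][0] = -3 + 1 = -2) = -2 (attained at k = 1)
  C[1][1] = min over k of (A[1][0] + B[0][1] = -1 + 5 = 4, A[1][1] + B[1][1] = -3 + 10 = 7) = 4 (attained at k = 0)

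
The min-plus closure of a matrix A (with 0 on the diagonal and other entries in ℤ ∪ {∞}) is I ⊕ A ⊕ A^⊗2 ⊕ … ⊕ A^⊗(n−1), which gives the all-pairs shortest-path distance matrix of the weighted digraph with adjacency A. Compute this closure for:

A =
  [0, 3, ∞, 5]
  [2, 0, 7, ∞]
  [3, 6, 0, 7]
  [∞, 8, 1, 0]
Closure =
  [0, 3, 6, 5]
  [2, 0, 7, 7]
  [3, 6, 0, 7]
  [4, 7, 1, 0]

This is the Floyd-Warshall all-pairs shortest-path computation. For each intermediate vertex k = 0, 1, …, 3, update dist[i][j] ← min(dist[i][j], dist[i][k] + dist[k][j]). The final matrix gives, for each (i, j), the minimum total weight of any directed path from i to j (possibly empty when i = j).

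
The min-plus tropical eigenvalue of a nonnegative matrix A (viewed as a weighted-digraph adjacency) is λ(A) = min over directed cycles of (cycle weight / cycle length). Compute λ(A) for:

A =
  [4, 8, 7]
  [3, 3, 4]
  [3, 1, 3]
λ(A) = 5/2

Enumerate directed cycles and compute their means (weight / length). Sample:
  cycle 0 → 0: weight = 4, length = 1, mean = 4/1 ≈ 4.000
  cycle 1 → 1: weight = 3, length = 1, mean = 3/1 ≈ 3.000
  cycle 2 → 2: weight = 3, length = 1, mean = 3/1 ≈ 3.000
  cycle 0 → 1 → 0: weight = 11, length = 2, mean = 11/2 ≈ 5.500
  cycle 0 → 2 → 0: weight = 10, length = 2, mean = 10/2 ≈ 5.000
  cycle 1 → 0 → 1: weight = 11, length = 2, mean = 11/2 ≈ 5.500
Minimum mean = 2.500, attained e.g. along the cycle 1 → 2 → 1 with weight 5 and length 2. So λ(A) = 5/2 = 5/2.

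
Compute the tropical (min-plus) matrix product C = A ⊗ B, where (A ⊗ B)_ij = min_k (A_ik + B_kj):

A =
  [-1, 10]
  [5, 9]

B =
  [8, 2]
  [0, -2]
A ⊗ B =
  [7, 1]
  [9, 7]

Apply the min-plus product entry-by-entry:
  C[0][0] = min over k of (A[0][0] + B[0][0] = -1 + 8 = 7, A[0][1] + B[1][0] = 10 + 0 = 10) = 7 (attained at k = 0)
  C[0][1] = min over k of (A[0][0] + B[0][1] = -1 + 2 = 1, A[0][1] + B[1][1] = 10 + -2 = 8) = 1 (attained at k = 0)
  C[1][0] = min over k of (A[1][0] + B[0][0] = 5 + 8 = 13, A[1][1] + B[1][0] = 9 + 0 = 9) = 9 (attained at k = 1)
  C[1][1] = min over k of (A[1][0] + B[0][1] = 5 + 2 = 7, A[1][1] + B[1][1] = 9 + -2 = 7) = 7 (attained at k = 0)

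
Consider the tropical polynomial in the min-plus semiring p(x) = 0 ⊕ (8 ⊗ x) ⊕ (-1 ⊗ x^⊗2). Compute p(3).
p(3) = 0

A tropical monomial a ⊗ x^⊗i evaluates to a + i · x. Evaluating each term at x = 3:
  Term 0 contributes 0 + 0 · 3 = 0
  Term 1 contributes 8 + 1 · 3 = 11
  Term 2 contributes -1 + 2 · 3 = 5
p(3) = ⊕ of these = min[0, 11, 5] = 0.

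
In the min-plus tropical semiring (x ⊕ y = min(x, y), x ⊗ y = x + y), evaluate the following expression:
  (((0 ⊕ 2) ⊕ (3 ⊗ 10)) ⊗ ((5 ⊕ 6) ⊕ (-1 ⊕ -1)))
(((0 ⊕ 2) ⊕ (3 ⊗ 10)) ⊗ ((5 ⊕ 6) ⊕ (-1 ⊕ -1))) = -1

Expand innermost to outermost. Recall ⊕ takes the minimum of its arguments and ⊗ takes their sum. Working out the expression (((0 ⊕ 2) ⊕ (3 ⊗ 10)) ⊗ ((5 ⊕ 6) ⊕ (-1 ⊕ -1))) gives -1.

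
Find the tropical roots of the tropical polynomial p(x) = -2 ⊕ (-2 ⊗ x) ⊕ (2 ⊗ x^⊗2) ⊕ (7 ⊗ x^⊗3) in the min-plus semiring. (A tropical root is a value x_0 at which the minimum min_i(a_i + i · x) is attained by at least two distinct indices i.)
Roots: {-5, -4, 0}

Each tropical root is a break point of the lower envelope of the lines y = a_i + i · x (there are 4 lines, with slopes 0, 1, ..., 3). Only the lines that attain the minimum somewhere contribute to roots; other lines are dominated. Here the surviving (envelope) indices are i = 3, i = 2, i = 1, i = 0.
Intersections between consecutive envelope lines give the roots: for adjacent envelope indices i < j the intersection is x = (a_i − a_j) / (j − i). Reading off the sorted break points: {-5, -4, 0}.
Verification: at each break x_0, at least two indices attain the minimum of min_i(a_i + i · x_0).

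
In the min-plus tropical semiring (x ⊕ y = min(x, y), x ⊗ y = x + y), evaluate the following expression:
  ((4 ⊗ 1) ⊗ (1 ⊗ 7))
((4 ⊗ 1) ⊗ (1 ⊗ 7)) = 13

Expand innermost to outermost. Recall ⊕ takes the minimum of its arguments and ⊗ takes their sum. Working out the expression ((4 ⊗ 1) ⊗ (1 ⊗ 7)) gives 13.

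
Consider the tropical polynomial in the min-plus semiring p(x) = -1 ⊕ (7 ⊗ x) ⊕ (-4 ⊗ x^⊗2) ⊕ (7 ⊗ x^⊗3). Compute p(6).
p(6) = -1

A tropical monomial a ⊗ x^⊗i evaluates to a + i · x. Evaluating each term at x = 6:
  Term 0 contributes -1 + 0 · 6 = -1
  Term 1 contributes 7 + 1 · 6 = 13
  Term 2 contributes -4 + 2 · 6 = 8
  Term 3 contributes 7 + 3 · 6 = 25
p(6) = ⊕ of these = min[-1, 13, 8, 25] = -1.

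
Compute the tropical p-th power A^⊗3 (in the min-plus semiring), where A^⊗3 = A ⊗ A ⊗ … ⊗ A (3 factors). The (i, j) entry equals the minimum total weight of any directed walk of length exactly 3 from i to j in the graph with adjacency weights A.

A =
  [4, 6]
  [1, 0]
A^⊗3 =
  [7, 6]
  [1, 0]

Each entry (A^⊗3)_ij equals the minimum over all length-3 walks i = v_0 → v_1 → … → v_3 = j of Σ_t A[v_t][v_{t+1}]. For example, for (i, j) = (0, 1) we minimise over 4 possible intermediate vertex sequences; the minimum is 6, attained along the walk 0 → 1 → 1 → 1.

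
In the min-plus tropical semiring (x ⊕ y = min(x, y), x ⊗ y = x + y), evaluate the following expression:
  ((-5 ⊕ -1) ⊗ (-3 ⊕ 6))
((-5 ⊕ -1) ⊗ (-3 ⊕ 6)) = -8

Expand innermost to outermost. Recall ⊕ takes the minimum of its arguments and ⊗ takes their sum. Working out the expression ((-5 ⊕ -1) ⊗ (-3 ⊕ 6)) gives -8.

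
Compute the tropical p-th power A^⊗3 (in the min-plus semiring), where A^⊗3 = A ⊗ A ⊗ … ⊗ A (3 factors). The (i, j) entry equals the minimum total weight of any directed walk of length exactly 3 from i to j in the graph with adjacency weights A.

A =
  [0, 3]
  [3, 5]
A^⊗3 =
  [0, 3]
  [3, 6]

Each entry (A^⊗3)_ij equals the minimum over all length-3 walks i = v_0 → v_1 → … → v_3 = j of Σ_t A[v_t][v_{t+1}]. For example, for (i, j) = (0, 1) we minimise over 4 possible intermediate vertex sequences; the minimum is 3, attained along the walk 0 → 0 → 0 → 1.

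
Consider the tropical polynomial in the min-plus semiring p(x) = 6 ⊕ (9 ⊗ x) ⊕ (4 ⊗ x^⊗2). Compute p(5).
p(5) = 6

A tropical monomial a ⊗ x^⊗i evaluates to a + i · x. Evaluating each term at x = 5:
  Term 0 contributes 6 + 0 · 5 = 6
  Term 1 contributes 9 + 1 · 5 = 14
  Term 2 contributes 4 + 2 · 5 = 14
p(5) = ⊕ of these = min[6, 14, 14] = 6.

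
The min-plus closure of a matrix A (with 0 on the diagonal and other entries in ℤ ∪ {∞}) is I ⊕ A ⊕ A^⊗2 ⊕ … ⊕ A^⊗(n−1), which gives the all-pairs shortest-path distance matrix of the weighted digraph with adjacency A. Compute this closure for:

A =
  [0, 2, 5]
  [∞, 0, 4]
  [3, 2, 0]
Closure =
  [0, 2, 5]
  [7, 0, 4]
  [3, 2, 0]

This is the Floyd-Warshall all-pairs shortest-path computation. For each intermediate vertex k = 0, 1, …, 2, update dist[i][j] ← min(dist[i][j], dist[i][k] + dist[k][j]). The final matrix gives, for each (i, j), the minimum total weight of any directed path from i to j (possibly empty when i = j).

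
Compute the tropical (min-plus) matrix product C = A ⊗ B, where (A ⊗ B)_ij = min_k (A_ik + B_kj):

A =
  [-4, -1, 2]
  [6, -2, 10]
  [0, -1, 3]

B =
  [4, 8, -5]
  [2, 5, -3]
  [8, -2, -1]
A ⊗ B =
  [0, 0, -9]
  [0, 3, -5]
  [1, 1, -5]

Apply the min-plus product entry-by-entry:
  C[0][0] = min over k of (A[0][0] + B[0][0] = -4 + 4 = 0, A[0][1] + B[1][0] = -1 + 2 = 1, A[0][2] + B[2][0] = 2 + 8 = 10) = 0 (attained at k = 0)
  C[0][1] = min over k of (A[0][0] + B[0][1] = -4 + 8 = 4, A[0][1] + B[1][1] = -1 + 5 = 4, A[0][2] + B[2][1] = 2 + -2 = 0) = 0 (attained at k = 2)
  C[0][2] = min over k of (A[0][0] + B[0][2] = -4 + -5 = -9, A[0][1] + B[1][2] = -1 + -3 = -4, A[0][2] + B[2][2] = 2 + -1 = 1) = -9 (attained at k = 0)
  C[1][0] = min over k of (A[1][0] + B[0][0] = 6 + 4 = 10, A[1][1] + B[1][0] = -2 + 2 = 0, A[1][2] + B[2][0] = 10 + 8 = 18) = 0 (attained at k = 1)
  C[1][1] = min over k of (A[1][0] + B[0][1] = 6 + 8 = 14, A[1][1] + B[1][1] = -2 + 5 = 3, A[1][2] + B[2][1] = 10 + -2 = 8) = 3 (attained at k = 1)
  C[1][2] = min over k of (A[1][0] + B[0][2] = 6 + -5 = 1, A[1][1] + B[1][2] = -2 + -3 = -5, A[1][2] + B[2][2] = 10 + -1 = 9) = -5 (attained at k = 1)
  C[2][0] = min over k of (A[2][0] + B[0][0] = 0 + 4 = 4, A[2][1] + B[1][0] = -1 + 2 = 1, A[2][2] + B[2][0] = 3 + 8 = 11) = 1 (attained at k = 1)
  C[2][1] = min over k of (A[2][0] + B[0][1] = 0 + 8 = 8, A[2][1] + B[1][1] = -1 + 5 = 4, A[2][2] + B[2][1] = 3 + -2 = 1) = 1 (attained at k = 2)
  C[2][2] = min over k of (A[2][0] + B[0][2] = 0 + -5 = -5, A[2][1] + B[1][2] = -1 + -3 = -4, A[2][2] + B[2][2] = 3 + -1 = 2) = -5 (attained at k = 0)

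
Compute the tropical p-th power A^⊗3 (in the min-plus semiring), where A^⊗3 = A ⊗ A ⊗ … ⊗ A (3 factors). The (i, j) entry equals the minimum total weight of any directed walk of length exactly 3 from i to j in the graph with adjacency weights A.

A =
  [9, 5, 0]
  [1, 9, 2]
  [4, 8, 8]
A^⊗3 =
  [9, 9, 4]
  [5, 9, 6]
  [8, 12, 9]

Each entry (A^⊗3)_ij equals the minimum over all length-3 walks i = v_0 → v_1 → … → v_3 = j of Σ_t A[v_t][v_{t+1}]. For example, for (i, j) = (0, 2) we minimise over 9 possible intermediate vertex sequences; the minimum is 4, attained along the walk 0 → 2 → 0 → 2.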